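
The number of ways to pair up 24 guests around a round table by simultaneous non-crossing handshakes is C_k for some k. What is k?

12

With 24 = 2·12 people, non-crossing handshake pairings are non-crossing perfect matchings on a circle, counted by C_12.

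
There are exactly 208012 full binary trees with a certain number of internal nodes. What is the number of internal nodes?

12

Full binary trees with n internal nodes are counted by C_n; 208012 = C_12.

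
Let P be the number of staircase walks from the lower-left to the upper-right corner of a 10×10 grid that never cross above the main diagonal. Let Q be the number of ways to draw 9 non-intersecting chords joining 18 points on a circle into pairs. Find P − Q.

11934

Monotone paths in an n×n grid that stay weakly below the diagonal are counted by C_n; here n = 10. So P = C_10 = 16796.
Pairing 18 circle points by 9 non-crossing chords gives C_9 matchings. So Q = C_9 = 4862.
P − Q = 16796 − 4862 = 11934.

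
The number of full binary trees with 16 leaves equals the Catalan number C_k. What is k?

Full binary trees with 16 leaves have 16−1 = 15 internal nodes, so there are C_15 of them.

15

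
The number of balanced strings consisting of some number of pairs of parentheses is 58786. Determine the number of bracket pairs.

Balanced strings of n bracket-pairs are counted by C_n; 58786 = C_11.

11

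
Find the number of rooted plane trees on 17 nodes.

35357670

Rooted ordered (plane) trees on m nodes have m−1 edges and are counted by C_{m−1}; m = 17 gives C_16.
C_16 = C(32,16)/17 = 601080390/17 = 35357670.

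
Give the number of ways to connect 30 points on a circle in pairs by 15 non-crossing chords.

Non-crossing perfect matchings of 2n points on a circle are counted by C_n; with 30 points, n = 15.
C_15 = 9694845.

9694845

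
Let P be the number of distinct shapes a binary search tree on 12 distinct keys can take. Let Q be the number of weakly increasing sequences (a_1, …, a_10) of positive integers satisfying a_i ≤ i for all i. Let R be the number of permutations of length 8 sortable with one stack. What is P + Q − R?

Rooted binary trees with 12 nodes (each child slot possibly empty) number C_12. So P = C_12 = 208012.
Such sub-staircase sequences of length n are counted by C_n; here n = 10. So Q = C_10 = 16796.
Stack-sortable permutations are exactly the 231-avoiding ones, counted by C_n; here n = 8. So R = C_8 = 1430.
P + Q − R = 208012 + 16796 − 1430 = 223378.

223378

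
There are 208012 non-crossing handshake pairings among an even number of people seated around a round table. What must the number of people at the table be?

Non-crossing handshake pairings of 2n people are counted by C_n. The Catalan number equal to 208012 is C_12.
So n = 12, and there are 2n = 24 people.

24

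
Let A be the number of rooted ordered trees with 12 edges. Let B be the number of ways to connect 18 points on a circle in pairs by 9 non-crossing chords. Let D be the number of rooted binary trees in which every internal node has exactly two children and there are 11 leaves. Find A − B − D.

186354

A rooted plane tree with 12 edges has 13 nodes, and the count is C_12. So A = C_12 = 208012.
Non-crossing perfect matchings of 2n points on a circle are counted by C_n; with 18 points, n = 9. So B = C_9 = 4862.
Full binary trees with 11 leaves have 11−1 = 10 internal nodes, so there are C_10 of them. So D = C_10 = 16796.
A − B − D = 208012 − 4862 − 16796 = 186354.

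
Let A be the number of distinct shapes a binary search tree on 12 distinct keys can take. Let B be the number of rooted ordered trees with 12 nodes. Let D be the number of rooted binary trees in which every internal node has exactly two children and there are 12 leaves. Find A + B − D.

208012

Rooted binary trees with 12 nodes (each child slot possibly empty) number C_12. So A = C_12 = 208012.
A rooted plane tree on 12 nodes has 11 edges, and such trees are counted by C_11. So B = C_11 = 58786.
A full binary tree with L leaves has L−1 internal nodes and is counted by C_{L−1}; L = 12 gives C_11. So D = C_11 = 58786.
A + B − D = 208012 + 58786 − 58786 = 208012.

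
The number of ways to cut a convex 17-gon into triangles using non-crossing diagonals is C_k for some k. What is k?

15

The number of triangulations of a 17-gon is the Catalan number C_15 (index = sides − 2).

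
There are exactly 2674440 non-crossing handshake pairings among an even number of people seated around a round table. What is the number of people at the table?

Non-crossing handshake pairings of 2n people are counted by C_n. Since C_14 = 2674440, the index is 14.
So n = 14, and there are 2n = 28 people.

28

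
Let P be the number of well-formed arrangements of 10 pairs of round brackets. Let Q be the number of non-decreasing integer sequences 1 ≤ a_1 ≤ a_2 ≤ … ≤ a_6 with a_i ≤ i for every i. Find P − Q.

16664

Balanced strings of n pairs of brackets are counted by C_n; here n = 10. So P = C_10 = 16796.
Weakly increasing sequences with a_i ≤ i biject with Dyck paths of semilength 6, so there are C_6. So Q = C_6 = 132.
P − Q = 16796 − 132 = 16664.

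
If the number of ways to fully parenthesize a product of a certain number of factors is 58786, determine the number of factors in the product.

Parenthesizations of m factors are counted by C_{m−1}. Since C_11 = 58786, the index is 11.
So the index is 11, and the number of factors is 11 + 1 = 12.

12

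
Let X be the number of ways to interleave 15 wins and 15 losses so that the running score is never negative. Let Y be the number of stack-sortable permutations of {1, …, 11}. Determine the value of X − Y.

9636059

Ballot sequences with n votes each where one side never trails are Dyck words, counted by C_n; here n = 15. So X = C_15 = 9694845.
By Knuth's characterisation, the stack-sortable permutations of length 11 are the 231-avoiders, numbering C_11. So Y = C_11 = 58786.
X − Y = 9694845 − 58786 = 9636059.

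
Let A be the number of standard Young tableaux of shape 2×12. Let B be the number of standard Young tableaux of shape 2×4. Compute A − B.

207998

By the hook-length formula (or a Dyck-path bijection), SYT of shape 2×12 number C_12. So A = C_12 = 208012.
By the hook-length formula (or a Dyck-path bijection), SYT of shape 2×4 number C_4. So B = C_4 = 14.
A − B = 208012 − 14 = 207998.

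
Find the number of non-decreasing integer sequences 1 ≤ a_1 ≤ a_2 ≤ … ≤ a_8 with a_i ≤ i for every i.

1430

Such sub-staircase sequences of length n are counted by C_n; here n = 8.
C_8 = C(16,8)/9 = 12870/9 = 1430.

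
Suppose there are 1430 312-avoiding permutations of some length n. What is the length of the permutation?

8

Permutations of [n] avoiding a fixed length-3 pattern are counted by C_n. Since C_8 = 1430, the index is 8.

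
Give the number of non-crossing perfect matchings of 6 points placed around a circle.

5

Non-crossing perfect matchings of 2n points on a circle are counted by C_n; with 6 points, n = 3.
C_3 = 5.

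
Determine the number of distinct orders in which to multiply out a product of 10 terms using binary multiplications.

4862

Ways to associate a product of 10 factors correspond to binary trees on 10 leaves, so the count is C_9.
C_9 = C_8 · 2(2·8+1)/(8+2) = 1430 · 34/10 = 4862.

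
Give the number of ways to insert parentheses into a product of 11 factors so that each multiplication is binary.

16796

Parenthesizations of m factors correspond to full binary trees with m leaves, counted by C_{m−1}; m = 11 gives C_10.
C_10 = C_9 · 2(2·9+1)/(9+2) = 4862 · 38/11 = 16796.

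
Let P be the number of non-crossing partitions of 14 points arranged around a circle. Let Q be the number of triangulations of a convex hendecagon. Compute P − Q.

2669578

The non-crossing partitions of [14] form a lattice of size C_14. So P = C_14 = 2674440.
The number of triangulations of an 11-gon is the Catalan number C_9 (index = sides − 2). So Q = C_9 = 4862.
P − Q = 2674440 − 4862 = 2669578.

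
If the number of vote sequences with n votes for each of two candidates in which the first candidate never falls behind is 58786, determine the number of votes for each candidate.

11

Such ballot sequences with n votes each are counted by C_n. Since C_11 = 58786, the index is 11.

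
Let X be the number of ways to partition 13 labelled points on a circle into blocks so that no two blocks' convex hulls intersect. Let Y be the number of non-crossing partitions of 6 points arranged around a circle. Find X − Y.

Non-crossing partitions of an n-element set are counted by C_n; here n = 13. So X = C_13 = 742900.
The non-crossing partitions of [6] form a lattice of size C_6. So Y = C_6 = 132.
X − Y = 742900 − 132 = 742768.

742768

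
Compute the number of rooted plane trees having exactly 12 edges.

A rooted plane tree with 12 edges has 13 nodes, and the count is C_12.
C_12 = C_11 · 2(2·11+1)/(11+2) = 58786 · 46/13 = 208012.

208012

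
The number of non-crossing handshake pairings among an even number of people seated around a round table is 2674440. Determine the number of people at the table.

Non-crossing handshake pairings of 2n people are counted by C_n; 2674440 = C_14.
So n = 14, and there are 2n = 28 people.

28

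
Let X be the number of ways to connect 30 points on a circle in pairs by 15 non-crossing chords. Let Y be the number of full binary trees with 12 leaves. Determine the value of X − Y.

9636059

Non-crossing perfect matchings of 2n points on a circle are counted by C_n; with 30 points, n = 15. So X = C_15 = 9694845.
A full binary tree with L leaves has L−1 internal nodes and is counted by C_{L−1}; L = 12 gives C_11. So Y = C_11 = 58786.
X − Y = 9694845 − 58786 = 9636059.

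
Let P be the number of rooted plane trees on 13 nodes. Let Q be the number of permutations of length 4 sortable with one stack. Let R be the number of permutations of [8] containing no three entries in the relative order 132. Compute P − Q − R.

206568

A rooted plane tree on 13 nodes has 12 edges, and such trees are counted by C_12. So P = C_12 = 208012.
Stack-sortable permutations are exactly the 231-avoiding ones, counted by C_n; here n = 4. So Q = C_4 = 14.
Permutations of [n] avoiding any single length-3 pattern are counted by C_n; here n = 8. So R = C_8 = 1430.
P − Q − R = 208012 − 14 − 1430 = 206568.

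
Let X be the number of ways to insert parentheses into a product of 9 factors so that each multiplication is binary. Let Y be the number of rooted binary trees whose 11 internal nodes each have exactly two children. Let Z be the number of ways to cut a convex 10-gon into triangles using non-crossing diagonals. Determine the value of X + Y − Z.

Ways to associate a product of 9 factors correspond to binary trees on 9 leaves, so the count is C_8. So X = C_8 = 1430.
Full binary trees with n internal nodes are counted by C_n; here n = 11. So Y = C_11 = 58786.
A convex 10-gon is triangulated into 8 triangles, and the number of such triangulations is the Catalan number C_{10−2} = C_8. So Z = C_8 = 1430.
X + Y − Z = 1430 + 58786 − 1430 = 58786.

58786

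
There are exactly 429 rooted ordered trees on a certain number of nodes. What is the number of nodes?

8

Rooted ordered trees on m nodes are counted by C_{m−1}; 429 = C_7.
So the index is 7, and the number of nodes is 7 + 1 = 8.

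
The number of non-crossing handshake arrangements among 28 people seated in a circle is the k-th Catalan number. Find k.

With 28 = 2·14 people, non-crossing handshake pairings are non-crossing perfect matchings on a circle, counted by C_14.

14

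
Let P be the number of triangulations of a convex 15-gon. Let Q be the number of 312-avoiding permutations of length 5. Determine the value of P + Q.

A convex 15-gon is triangulated into 13 triangles, and the number of such triangulations is the Catalan number C_{15−2} = C_13. So P = C_13 = 742900.
Permutations of [n] avoiding any single length-3 pattern are counted by C_n; here n = 5. So Q = C_5 = 42.
P + Q = 742900 + 42 = 742942.

742942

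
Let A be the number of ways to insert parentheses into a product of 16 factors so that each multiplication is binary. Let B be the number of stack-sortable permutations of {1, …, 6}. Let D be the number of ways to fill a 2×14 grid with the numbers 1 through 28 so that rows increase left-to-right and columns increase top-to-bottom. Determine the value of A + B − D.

Parenthesizations of m factors correspond to full binary trees with m leaves, counted by C_{m−1}; m = 16 gives C_15. So A = C_15 = 9694845.
By Knuth's characterisation, the stack-sortable permutations of length 6 are the 231-avoiders, numbering C_6. So B = C_6 = 132.
Standard Young tableaux of shape 2×n are counted by C_n; here n = 14. So D = C_14 = 2674440.
A + B − D = 9694845 + 132 − 2674440 = 7020537.

7020537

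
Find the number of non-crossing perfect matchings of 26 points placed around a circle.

742900

Non-crossing perfect matchings of 2n points on a circle are counted by C_n; with 26 points, n = 13.
C_13 = C_12 · 2(2·12+1)/(12+2) = 208012 · 50/14 = 742900.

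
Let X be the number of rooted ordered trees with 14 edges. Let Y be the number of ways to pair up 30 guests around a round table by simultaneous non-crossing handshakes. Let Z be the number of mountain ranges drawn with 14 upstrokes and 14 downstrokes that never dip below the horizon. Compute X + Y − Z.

A rooted plane tree with 14 edges has 15 nodes, and the count is C_14. So X = C_14 = 2674440.
Non-crossing handshake pairings of 2n people are counted by C_n; 30 people gives n = 15. So Y = C_15 = 9694845.
Dyck paths of semilength n (length 2n) are counted by C_n; here n = 14. So Z = C_14 = 2674440.
X + Y − Z = 2674440 + 9694845 − 2674440 = 9694845.

9694845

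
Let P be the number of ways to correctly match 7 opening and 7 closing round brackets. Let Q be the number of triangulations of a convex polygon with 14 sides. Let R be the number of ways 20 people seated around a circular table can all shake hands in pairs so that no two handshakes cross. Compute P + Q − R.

With 7 pairs the number of balanced bracket strings is the Catalan number C_7. So P = C_7 = 429.
A convex 14-gon is triangulated into 12 triangles, and the number of such triangulations is the Catalan number C_{14−2} = C_12. So Q = C_12 = 208012.
With 20 = 2·10 people, non-crossing handshake pairings are non-crossing perfect matchings on a circle, counted by C_10. So R = C_10 = 16796.
P + Q − R = 429 + 208012 − 16796 = 191645.

191645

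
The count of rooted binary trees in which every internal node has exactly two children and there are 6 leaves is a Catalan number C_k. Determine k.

A full binary tree with L leaves has L−1 internal nodes and is counted by C_{L−1}; L = 6 gives C_5.

5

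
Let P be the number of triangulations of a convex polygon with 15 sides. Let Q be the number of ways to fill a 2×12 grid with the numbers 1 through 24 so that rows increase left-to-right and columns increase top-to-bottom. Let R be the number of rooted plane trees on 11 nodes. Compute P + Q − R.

Triangulations of a convex m-gon are counted by C_{m−2}; with m = 15 this is C_13. So P = C_13 = 742900.
By the hook-length formula (or a Dyck-path bijection), SYT of shape 2×12 number C_12. So Q = C_12 = 208012.
Rooted ordered (plane) trees on m nodes have m−1 edges and are counted by C_{m−1}; m = 11 gives C_10. So R = C_10 = 16796.
P + Q − R = 742900 + 208012 − 16796 = 934116.

934116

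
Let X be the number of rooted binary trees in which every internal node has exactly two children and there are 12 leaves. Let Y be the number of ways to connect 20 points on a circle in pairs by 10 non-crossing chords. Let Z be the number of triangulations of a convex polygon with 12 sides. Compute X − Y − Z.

25194

A full binary tree with L leaves has L−1 internal nodes and is counted by C_{L−1}; L = 12 gives C_11. So X = C_11 = 58786.
Pairing 20 circle points by 10 non-crossing chords gives C_10 matchings. So Y = C_10 = 16796.
The number of triangulations of a 12-gon is the Catalan number C_10 (index = sides − 2). So Z = C_10 = 16796.
X − Y − Z = 58786 − 16796 − 16796 = 25194.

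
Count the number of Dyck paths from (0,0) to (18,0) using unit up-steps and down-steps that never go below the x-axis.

4862

Paths of 9 up- and 9 down-steps that never dip below the axis are Dyck paths; their count is C_9.
C_9 = 4862.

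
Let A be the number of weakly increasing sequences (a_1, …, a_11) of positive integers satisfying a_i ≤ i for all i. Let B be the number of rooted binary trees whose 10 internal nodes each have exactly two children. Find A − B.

Such sub-staircase sequences of length n are counted by C_n; here n = 11. So A = C_11 = 58786.
Full binary trees with n internal nodes are counted by C_n; here n = 10. So B = C_10 = 16796.
A − B = 58786 − 16796 = 41990.

41990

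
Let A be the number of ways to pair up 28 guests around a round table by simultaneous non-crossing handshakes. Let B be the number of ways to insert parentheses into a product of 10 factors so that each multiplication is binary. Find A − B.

With 28 = 2·14 people, non-crossing handshake pairings are non-crossing perfect matchings on a circle, counted by C_14. So A = C_14 = 2674440.
Ways to associate a product of 10 factors correspond to binary trees on 10 leaves, so the count is C_9. So B = C_9 = 4862.
A − B = 2674440 − 4862 = 2669578.

2669578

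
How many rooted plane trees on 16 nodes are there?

9694845

A rooted plane tree on 16 nodes has 15 edges, and such trees are counted by C_15.
C_15 = C(30,15)/16 = 155117520/16 = 9694845.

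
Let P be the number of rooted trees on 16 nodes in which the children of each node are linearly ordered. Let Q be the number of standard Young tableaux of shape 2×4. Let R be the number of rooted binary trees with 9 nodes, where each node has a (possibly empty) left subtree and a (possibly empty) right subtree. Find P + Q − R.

9689997

A rooted plane tree on 16 nodes has 15 edges, and such trees are counted by C_15. So P = C_15 = 9694845.
Standard Young tableaux of shape 2×n are counted by C_n; here n = 4. So Q = C_4 = 14.
There are C_n binary search tree shapes on n keys; with n = 9 that is C_9. So R = C_9 = 4862.
P + Q − R = 9694845 + 14 − 4862 = 9689997.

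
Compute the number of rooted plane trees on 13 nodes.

A rooted plane tree on 13 nodes has 12 edges, and such trees are counted by C_12.
C_12 = C(24,12)/13 = 2704156/13 = 208012.

208012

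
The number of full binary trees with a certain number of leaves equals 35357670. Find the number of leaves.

Full binary trees with L leaves are counted by C_{L−1}. The Catalan number equal to 35357670 is C_16.
So the index is 16, and the number of leaves is 16 + 1 = 17.

17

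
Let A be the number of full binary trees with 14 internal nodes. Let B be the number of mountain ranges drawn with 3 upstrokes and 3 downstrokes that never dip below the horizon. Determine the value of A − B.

2674435

Full binary trees with n internal nodes are counted by C_n; here n = 14. So A = C_14 = 2674440.
Paths of 3 up- and 3 down-steps that never dip below the axis are Dyck paths; their count is C_3. So B = C_3 = 5.
A − B = 2674440 − 5 = 2674435.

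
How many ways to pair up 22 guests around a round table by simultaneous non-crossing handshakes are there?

With 22 = 2·11 people, non-crossing handshake pairings are non-crossing perfect matchings on a circle, counted by C_11.
C_11 = C_10 · 2(2·10+1)/(10+2) = 16796 · 42/12 = 58786.

58786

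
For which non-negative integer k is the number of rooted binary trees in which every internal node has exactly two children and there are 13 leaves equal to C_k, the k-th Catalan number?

A full binary tree with L leaves has L−1 internal nodes and is counted by C_{L−1}; L = 13 gives C_12.

12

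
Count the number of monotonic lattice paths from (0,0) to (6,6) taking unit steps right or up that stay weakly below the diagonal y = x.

Monotone paths in an n×n grid that stay weakly below the diagonal are counted by C_n; here n = 6.
C_6 = C_5 · 2(2·5+1)/(5+2) = 42 · 22/7 = 132.

132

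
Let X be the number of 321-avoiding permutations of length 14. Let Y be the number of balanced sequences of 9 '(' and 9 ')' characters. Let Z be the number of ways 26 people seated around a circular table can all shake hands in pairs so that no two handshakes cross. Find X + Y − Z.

Permutations of [n] avoiding any single length-3 pattern are counted by C_n; here n = 14. So X = C_14 = 2674440.
A balanced arrangement of 9 bracket pairs is a Dyck word of semilength 9, so the count is C_9. So Y = C_9 = 4862.
Non-crossing handshake pairings of 2n people are counted by C_n; 26 people gives n = 13. So Z = C_13 = 742900.
X + Y − Z = 2674440 + 4862 − 742900 = 1936402.

1936402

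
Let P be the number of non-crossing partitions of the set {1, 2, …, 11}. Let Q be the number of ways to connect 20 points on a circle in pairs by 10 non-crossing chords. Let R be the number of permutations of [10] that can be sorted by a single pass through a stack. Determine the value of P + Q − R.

58786

Non-crossing partitions of an n-element set are counted by C_n; here n = 11. So P = C_11 = 58786.
Non-crossing perfect matchings of 2n points on a circle are counted by C_n; with 20 points, n = 10. So Q = C_10 = 16796.
By Knuth's characterisation, the stack-sortable permutations of length 10 are the 231-avoiders, numbering C_10. So R = C_10 = 16796.
P + Q − R = 58786 + 16796 − 16796 = 58786.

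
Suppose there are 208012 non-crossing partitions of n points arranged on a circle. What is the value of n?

12

Non-crossing partitions of [n] are counted by C_n, and C_12 = 208012.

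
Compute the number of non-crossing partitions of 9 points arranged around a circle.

4862

Non-crossing partitions of an n-element set are counted by C_n; here n = 9.
C_9 = 4862.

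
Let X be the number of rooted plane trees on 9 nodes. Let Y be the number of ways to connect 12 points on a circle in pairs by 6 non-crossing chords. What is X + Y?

1562

Rooted ordered (plane) trees on m nodes have m−1 edges and are counted by C_{m−1}; m = 9 gives C_8. So X = C_8 = 1430.
Pairing 12 circle points by 6 non-crossing chords gives C_6 matchings. So Y = C_6 = 132.
X + Y = 1430 + 132 = 1562.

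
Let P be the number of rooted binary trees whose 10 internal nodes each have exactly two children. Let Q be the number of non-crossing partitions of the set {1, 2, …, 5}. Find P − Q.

16754

The number of full binary trees on 10 internal nodes is the Catalan number C_10. So P = C_10 = 16796.
Non-crossing partitions of an n-element set are counted by C_n; here n = 5. So Q = C_5 = 42.
P − Q = 16796 − 42 = 16754.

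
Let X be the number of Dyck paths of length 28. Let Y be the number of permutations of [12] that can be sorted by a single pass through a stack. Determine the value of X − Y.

Paths of 14 up- and 14 down-steps that never dip below the axis are Dyck paths; their count is C_14. So X = C_14 = 2674440.
Stack-sortable permutations are exactly the 231-avoiding ones, counted by C_n; here n = 12. So Y = C_12 = 208012.
X − Y = 2674440 − 208012 = 2466428.

2466428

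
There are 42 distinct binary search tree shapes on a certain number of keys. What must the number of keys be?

Binary search tree shapes on n keys are counted by C_n. The Catalan number equal to 42 is C_5.

5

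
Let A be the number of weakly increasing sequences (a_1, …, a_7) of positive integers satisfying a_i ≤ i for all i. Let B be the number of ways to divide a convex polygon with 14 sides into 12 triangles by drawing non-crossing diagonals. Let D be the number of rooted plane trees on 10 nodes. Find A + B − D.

203579

Such sub-staircase sequences of length n are counted by C_n; here n = 7. So A = C_7 = 429.
Triangulations of a convex m-gon are counted by C_{m−2}; with m = 14 this is C_12. So B = C_12 = 208012.
A rooted plane tree on 10 nodes has 9 edges, and such trees are counted by C_9. So D = C_9 = 4862.
A + B − D = 429 + 208012 − 4862 = 203579.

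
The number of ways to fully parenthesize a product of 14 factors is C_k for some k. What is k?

13

Parenthesizations of m factors correspond to full binary trees with m leaves, counted by C_{m−1}; m = 14 gives C_13.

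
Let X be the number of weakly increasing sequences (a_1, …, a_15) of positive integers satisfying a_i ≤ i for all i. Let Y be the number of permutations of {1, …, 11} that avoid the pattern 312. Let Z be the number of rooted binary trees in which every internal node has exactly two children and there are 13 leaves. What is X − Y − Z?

Weakly increasing sequences with a_i ≤ i biject with Dyck paths of semilength 15, so there are C_15. So X = C_15 = 9694845.
For any fixed pattern of length 3, the pattern-avoiding permutations of [11] number C_11. So Y = C_11 = 58786.
A full binary tree with L leaves has L−1 internal nodes and is counted by C_{L−1}; L = 13 gives C_12. So Z = C_12 = 208012.
X − Y − Z = 9694845 − 58786 − 208012 = 9428047.

9428047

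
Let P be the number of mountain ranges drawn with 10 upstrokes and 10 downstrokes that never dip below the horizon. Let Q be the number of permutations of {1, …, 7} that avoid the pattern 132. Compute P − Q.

16367

A Dyck path with 10 up-steps and 10 down-steps has semilength 10, so there are C_10 of them. So P = C_10 = 16796.
Permutations of [n] avoiding any single length-3 pattern are counted by C_n; here n = 7. So Q = C_7 = 429.
P − Q = 16796 − 429 = 16367.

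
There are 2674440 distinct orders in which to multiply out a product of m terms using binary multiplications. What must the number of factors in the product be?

Parenthesizations of m factors are counted by C_{m−1}. Since C_14 = 2674440, the index is 14.
So the index is 14, and the number of factors is 14 + 1 = 15.

15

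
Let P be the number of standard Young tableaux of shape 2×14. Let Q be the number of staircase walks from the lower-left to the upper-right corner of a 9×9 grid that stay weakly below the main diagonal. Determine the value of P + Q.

2679302

Standard Young tableaux of shape 2×n are counted by C_n; here n = 14. So P = C_14 = 2674440.
Monotone paths in an n×n grid that stay weakly below the diagonal are counted by C_n; here n = 9. So Q = C_9 = 4862.
P + Q = 2674440 + 4862 = 2679302.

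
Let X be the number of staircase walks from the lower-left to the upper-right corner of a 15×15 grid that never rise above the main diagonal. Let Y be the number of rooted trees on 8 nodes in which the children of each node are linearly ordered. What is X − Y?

9694416

Monotone paths in an n×n grid that stay weakly below the diagonal are counted by C_n; here n = 15. So X = C_15 = 9694845.
A rooted plane tree on 8 nodes has 7 edges, and such trees are counted by C_7. So Y = C_7 = 429.
X − Y = 9694845 − 429 = 9694416.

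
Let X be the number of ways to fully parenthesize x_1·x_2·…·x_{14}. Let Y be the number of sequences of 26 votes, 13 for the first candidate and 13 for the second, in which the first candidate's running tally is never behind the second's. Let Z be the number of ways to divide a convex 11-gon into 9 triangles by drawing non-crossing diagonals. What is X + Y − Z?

1480938

Ways to associate a product of 14 factors correspond to binary trees on 14 leaves, so the count is C_13. So X = C_13 = 742900.
Reading a vote for the leader as '(' and for the other as ')' turns such a sequence into a balanced string of 13 pairs, so the count is C_13. So Y = C_13 = 742900.
Triangulations of a convex m-gon are counted by C_{m−2}; with m = 11 this is C_9. So Z = C_9 = 4862.
X + Y − Z = 742900 + 742900 − 4862 = 1480938.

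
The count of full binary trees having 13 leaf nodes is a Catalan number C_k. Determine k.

Full binary trees with 13 leaves have 13−1 = 12 internal nodes, so there are C_12 of them.

12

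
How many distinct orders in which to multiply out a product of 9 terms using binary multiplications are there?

Parenthesizations of m factors correspond to full binary trees with m leaves, counted by C_{m−1}; m = 9 gives C_8.
C_8 = 1430.

1430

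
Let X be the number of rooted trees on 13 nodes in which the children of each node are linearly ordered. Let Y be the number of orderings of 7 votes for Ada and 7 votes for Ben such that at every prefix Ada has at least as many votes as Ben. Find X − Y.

Rooted ordered (plane) trees on m nodes have m−1 edges and are counted by C_{m−1}; m = 13 gives C_12. So X = C_12 = 208012.
Reading a vote for the leader as '(' and for the other as ')' turns such a sequence into a balanced string of 7 pairs, so the count is C_7. So Y = C_7 = 429.
X − Y = 208012 − 429 = 207583.

207583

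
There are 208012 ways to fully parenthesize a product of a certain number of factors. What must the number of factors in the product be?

13

Parenthesizations of m factors are counted by C_{m−1}. The Catalan number equal to 208012 is C_12.
So the index is 12, and the number of factors is 12 + 1 = 13.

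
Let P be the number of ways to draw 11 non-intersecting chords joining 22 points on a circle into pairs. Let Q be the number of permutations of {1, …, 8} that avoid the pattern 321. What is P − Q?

Non-crossing perfect matchings of 2n points on a circle are counted by C_n; with 22 points, n = 11. So P = C_11 = 58786.
For any fixed pattern of length 3, the pattern-avoiding permutations of [8] number C_8. So Q = C_8 = 1430.
P − Q = 58786 − 1430 = 57356.

57356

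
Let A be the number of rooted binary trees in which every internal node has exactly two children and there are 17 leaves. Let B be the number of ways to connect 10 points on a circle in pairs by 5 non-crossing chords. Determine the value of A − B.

A full binary tree with L leaves has L−1 internal nodes and is counted by C_{L−1}; L = 17 gives C_16. So A = C_16 = 35357670.
Non-crossing perfect matchings of 2n points on a circle are counted by C_n; with 10 points, n = 5. So B = C_5 = 42.
A − B = 35357670 − 42 = 35357628.

35357628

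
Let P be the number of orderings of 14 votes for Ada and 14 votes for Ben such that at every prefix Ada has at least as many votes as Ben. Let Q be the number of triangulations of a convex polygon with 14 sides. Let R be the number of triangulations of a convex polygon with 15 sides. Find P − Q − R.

1723528

Ballot sequences with n votes each where one side never trails are Dyck words, counted by C_n; here n = 14. So P = C_14 = 2674440.
A convex 14-gon is triangulated into 12 triangles, and the number of such triangulations is the Catalan number C_{14−2} = C_12. So Q = C_12 = 208012.
The number of triangulations of a 15-gon is the Catalan number C_13 (index = sides − 2). So R = C_13 = 742900.
P − Q − R = 2674440 − 208012 − 742900 = 1723528.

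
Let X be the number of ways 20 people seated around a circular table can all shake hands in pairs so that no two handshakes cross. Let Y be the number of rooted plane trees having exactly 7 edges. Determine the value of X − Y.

Non-crossing handshake pairings of 2n people are counted by C_n; 20 people gives n = 10. So X = C_10 = 16796.
A rooted plane tree with 7 edges has 8 nodes, and the count is C_7. So Y = C_7 = 429.
X − Y = 16796 − 429 = 16367.

16367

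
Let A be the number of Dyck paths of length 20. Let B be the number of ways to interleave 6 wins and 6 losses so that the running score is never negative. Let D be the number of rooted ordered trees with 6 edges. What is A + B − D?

Dyck paths of semilength n (length 2n) are counted by C_n; here n = 10. So A = C_10 = 16796.
Ballot sequences with n votes each where one side never trails are Dyck words, counted by C_n; here n = 6. So B = C_6 = 132.
A rooted plane tree with 6 edges has 7 nodes, and the count is C_6. So D = C_6 = 132.
A + B − D = 16796 + 132 − 132 = 16796.

16796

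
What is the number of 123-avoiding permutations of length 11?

58786

For any fixed pattern of length 3, the pattern-avoiding permutations of [11] number C_11.
C_11 = C(22,11)/12 = 705432/12 = 58786.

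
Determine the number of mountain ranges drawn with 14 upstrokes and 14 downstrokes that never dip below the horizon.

2674440

A Dyck path with 14 up-steps and 14 down-steps has semilength 14, so there are C_14 of them.
C_14 = C(28,14)/15 = 40116600/15 = 2674440.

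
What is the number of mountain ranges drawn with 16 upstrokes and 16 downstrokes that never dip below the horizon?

35357670

Paths of 16 up- and 16 down-steps that never dip below the axis are Dyck paths; their count is C_16.
C_16 = 35357670.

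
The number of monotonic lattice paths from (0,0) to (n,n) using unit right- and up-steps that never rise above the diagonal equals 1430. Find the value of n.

8

Such diagonal-avoiding paths in an n×n grid are counted by C_n. Since C_8 = 1430, the index is 8.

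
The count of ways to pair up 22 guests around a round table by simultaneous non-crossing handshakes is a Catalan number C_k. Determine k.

Non-crossing handshake pairings of 2n people are counted by C_n; 22 people gives n = 11.

11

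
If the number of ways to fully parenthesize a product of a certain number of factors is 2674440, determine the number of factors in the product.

15

Parenthesizations of m factors are counted by C_{m−1}. The Catalan number equal to 2674440 is C_14.
So the index is 14, and the number of factors is 14 + 1 = 15.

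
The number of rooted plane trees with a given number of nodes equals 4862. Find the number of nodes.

Rooted ordered trees on m nodes are counted by C_{m−1}. Since C_9 = 4862, the index is 9.
So the index is 9, and the number of nodes is 9 + 1 = 10.

10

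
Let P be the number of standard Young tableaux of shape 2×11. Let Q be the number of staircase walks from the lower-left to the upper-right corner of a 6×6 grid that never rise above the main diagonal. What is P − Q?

Standard Young tableaux of shape 2×n are counted by C_n; here n = 11. So P = C_11 = 58786.
Sub-diagonal monotone paths from (0,0) to (6,6) biject with Dyck paths of semilength 6, giving C_6. So Q = C_6 = 132.
P − Q = 58786 − 132 = 58654.

58654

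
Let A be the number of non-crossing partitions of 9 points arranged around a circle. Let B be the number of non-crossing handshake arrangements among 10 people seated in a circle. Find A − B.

The non-crossing partitions of [9] form a lattice of size C_9. So A = C_9 = 4862.
With 10 = 2·5 people, non-crossing handshake pairings are non-crossing perfect matchings on a circle, counted by C_5. So B = C_5 = 42.
A − B = 4862 − 42 = 4820.

4820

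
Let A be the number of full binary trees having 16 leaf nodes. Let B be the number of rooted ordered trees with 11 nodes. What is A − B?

A full binary tree with L leaves has L−1 internal nodes and is counted by C_{L−1}; L = 16 gives C_15. So A = C_15 = 9694845.
Rooted ordered (plane) trees on m nodes have m−1 edges and are counted by C_{m−1}; m = 11 gives C_10. So B = C_10 = 16796.
A − B = 9694845 − 16796 = 9678049.

9678049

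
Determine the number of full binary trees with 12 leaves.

Full binary trees with 12 leaves have 12−1 = 11 internal nodes, so there are C_11 of them.
C_11 = 58786.

58786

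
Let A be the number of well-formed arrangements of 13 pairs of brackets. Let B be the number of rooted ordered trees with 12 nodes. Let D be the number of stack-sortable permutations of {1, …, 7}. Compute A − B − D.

With 13 pairs the number of balanced bracket strings is the Catalan number C_13. So A = C_13 = 742900.
Rooted ordered (plane) trees on m nodes have m−1 edges and are counted by C_{m−1}; m = 12 gives C_11. So B = C_11 = 58786.
Stack-sortable permutations are exactly the 231-avoiding ones, counted by C_n; here n = 7. So D = C_7 = 429.
A − B − D = 742900 − 58786 − 429 = 683685.

683685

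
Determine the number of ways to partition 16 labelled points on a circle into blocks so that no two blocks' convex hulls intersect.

Non-crossing partitions of an n-element set are counted by C_n; here n = 16.
C_16 = 35357670.

35357670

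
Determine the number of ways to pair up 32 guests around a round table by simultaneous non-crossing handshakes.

35357670

With 32 = 2·16 people, non-crossing handshake pairings are non-crossing perfect matchings on a circle, counted by C_16.
C_16 = C(32,16)/17 = 601080390/17 = 35357670.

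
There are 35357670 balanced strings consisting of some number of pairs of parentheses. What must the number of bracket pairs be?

16

Balanced strings of n bracket-pairs are counted by C_n, and C_16 = 35357670.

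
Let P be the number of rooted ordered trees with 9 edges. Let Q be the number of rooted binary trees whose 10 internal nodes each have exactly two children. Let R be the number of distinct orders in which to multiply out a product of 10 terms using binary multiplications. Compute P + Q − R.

16796

Rooted ordered trees with n edges are counted by C_n; here n = 9. So P = C_9 = 4862.
The number of full binary trees on 10 internal nodes is the Catalan number C_10. So Q = C_10 = 16796.
Ways to associate a product of 10 factors correspond to binary trees on 10 leaves, so the count is C_9. So R = C_9 = 4862.
P + Q − R = 4862 + 16796 − 4862 = 16796.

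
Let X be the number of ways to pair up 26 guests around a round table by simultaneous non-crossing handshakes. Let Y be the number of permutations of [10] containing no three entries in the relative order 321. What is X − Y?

726104

Non-crossing handshake pairings of 2n people are counted by C_n; 26 people gives n = 13. So X = C_13 = 742900.
Permutations of [n] avoiding any single length-3 pattern are counted by C_n; here n = 10. So Y = C_10 = 16796.
X − Y = 742900 − 16796 = 726104.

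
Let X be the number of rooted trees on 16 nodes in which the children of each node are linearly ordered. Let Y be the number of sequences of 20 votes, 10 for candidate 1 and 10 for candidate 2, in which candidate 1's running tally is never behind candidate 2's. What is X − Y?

9678049

A rooted plane tree on 16 nodes has 15 edges, and such trees are counted by C_15. So X = C_15 = 9694845.
Ballot sequences with n votes each where one side never trails are Dyck words, counted by C_n; here n = 10. So Y = C_10 = 16796.
X − Y = 9694845 − 16796 = 9678049.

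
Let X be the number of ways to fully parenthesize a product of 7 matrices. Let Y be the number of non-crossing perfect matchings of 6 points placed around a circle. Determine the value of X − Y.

Ways to associate a product of 7 factors correspond to binary trees on 7 leaves, so the count is C_6. So X = C_6 = 132.
Non-crossing perfect matchings of 2n points on a circle are counted by C_n; with 6 points, n = 3. So Y = C_3 = 5.
X − Y = 132 − 5 = 127.

127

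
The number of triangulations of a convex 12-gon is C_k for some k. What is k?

The number of triangulations of a 12-gon is the Catalan number C_10 (index = sides − 2).

10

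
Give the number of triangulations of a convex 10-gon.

Triangulations of a convex m-gon are counted by C_{m−2}; with m = 10 this is C_8.
C_8 = 1430.

1430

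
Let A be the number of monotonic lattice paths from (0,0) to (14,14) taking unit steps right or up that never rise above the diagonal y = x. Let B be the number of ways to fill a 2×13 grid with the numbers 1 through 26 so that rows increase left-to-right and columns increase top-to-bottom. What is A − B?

1931540

Sub-diagonal monotone paths from (0,0) to (14,14) biject with Dyck paths of semilength 14, giving C_14. So A = C_14 = 2674440.
Standard Young tableaux of shape 2×n are counted by C_n; here n = 13. So B = C_13 = 742900.
A − B = 2674440 − 742900 = 1931540.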